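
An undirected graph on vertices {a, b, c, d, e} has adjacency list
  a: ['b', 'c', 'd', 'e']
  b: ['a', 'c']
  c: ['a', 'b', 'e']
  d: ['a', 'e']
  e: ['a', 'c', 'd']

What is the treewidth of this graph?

2

A width-2 tree decomposition is:
Bags: B1 = {a, d, e}  B2 = {a, c, e}  B3 = {a, b, c}
Tree: B1–B2, B2–B3
The largest bag has 3 vertices, giving width 2; this decomposition certifies tw(G) ≤ 2. On the other hand G contains the 3-clique {a, d, e}. A clique must lie in a single bag of any decomposition, so no decomposition can have width below 2. Therefore the treewidth is 2.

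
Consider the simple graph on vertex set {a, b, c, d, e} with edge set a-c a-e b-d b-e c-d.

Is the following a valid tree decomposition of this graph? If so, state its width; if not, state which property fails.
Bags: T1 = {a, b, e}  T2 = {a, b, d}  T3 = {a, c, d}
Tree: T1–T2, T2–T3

Yes; width 2.

Vertex coverage: the bags together contain {a, b, c, d, e}, the full vertex set. Edge coverage: each edge of G has both endpoints in at least one bag. Running intersection: for every vertex, the bags containing it form a connected subtree. All three properties hold, so this is a valid tree decomposition of width max|bag| − 1 = 2, and hence tw(G) ≤ 2.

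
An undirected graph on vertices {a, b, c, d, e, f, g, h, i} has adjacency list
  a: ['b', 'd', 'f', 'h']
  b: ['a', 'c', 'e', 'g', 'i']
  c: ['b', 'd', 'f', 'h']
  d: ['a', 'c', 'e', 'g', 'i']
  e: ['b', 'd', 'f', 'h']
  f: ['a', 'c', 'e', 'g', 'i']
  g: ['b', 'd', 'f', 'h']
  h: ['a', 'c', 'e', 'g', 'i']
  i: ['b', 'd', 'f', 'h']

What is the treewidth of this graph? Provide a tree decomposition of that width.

Treewidth 4.
One optimal decomposition is:
Bags: B1 = {b, d, f, g, h}  B2 = {b, d, e, f, h}  B3 = {a, b, d, f, h}  B4 = {b, d, f, h, i}  B5 = {b, c, d, f, h}
Tree: B1–B2, B2–B3, B3–B4, B4–B5

The largest bag has 5 vertices, giving width 4; this decomposition certifies tw(G) ≤ 4. For the lower bound: the 5 vertex sets {d,g}, {b,e}, {a,f}, {h}, {i} are disjoint, each induces a connected subgraph, and every pair is joined by at least one edge of G. Contracting each set to a single vertex therefore yields K_{5} as a minor, and since treewidth is minor-monotone, tw(G) ≥ tw(K_{5}) = 4. Hence tw(G) = 4 exactly.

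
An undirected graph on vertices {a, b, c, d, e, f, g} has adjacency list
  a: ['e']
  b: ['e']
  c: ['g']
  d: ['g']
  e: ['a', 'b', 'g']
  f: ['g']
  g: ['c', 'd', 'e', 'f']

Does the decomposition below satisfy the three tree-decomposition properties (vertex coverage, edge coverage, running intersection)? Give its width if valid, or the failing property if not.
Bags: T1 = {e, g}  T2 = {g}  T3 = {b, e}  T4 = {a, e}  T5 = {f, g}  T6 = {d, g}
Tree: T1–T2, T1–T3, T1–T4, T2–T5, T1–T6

No — vertex c appears in no bag.

A tree decomposition must satisfy three properties: every vertex lies in some bag; for every edge, both endpoints lie together in some bag; and for every vertex, the bags containing it form a connected subtree. Here vertex c appears in no bag, so the decomposition is invalid.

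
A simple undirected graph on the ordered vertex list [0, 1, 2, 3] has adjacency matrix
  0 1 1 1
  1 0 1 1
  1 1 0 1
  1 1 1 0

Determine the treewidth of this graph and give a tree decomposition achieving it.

With just one bag of size 4, the width is 4 − 1 = 3, so tw(G) ≤ 3. Conversely, {0, 1, 2, 3} is a clique of size 4, and the vertices of any clique must share a bag in every tree decomposition; so some bag has ≥ 4 vertices and tw(G) ≥ 3. Therefore the treewidth is 3.

Treewidth 3.
One such decomposition:
Bags: B1 = {0, 1, 2, 3}
Tree: (single bag)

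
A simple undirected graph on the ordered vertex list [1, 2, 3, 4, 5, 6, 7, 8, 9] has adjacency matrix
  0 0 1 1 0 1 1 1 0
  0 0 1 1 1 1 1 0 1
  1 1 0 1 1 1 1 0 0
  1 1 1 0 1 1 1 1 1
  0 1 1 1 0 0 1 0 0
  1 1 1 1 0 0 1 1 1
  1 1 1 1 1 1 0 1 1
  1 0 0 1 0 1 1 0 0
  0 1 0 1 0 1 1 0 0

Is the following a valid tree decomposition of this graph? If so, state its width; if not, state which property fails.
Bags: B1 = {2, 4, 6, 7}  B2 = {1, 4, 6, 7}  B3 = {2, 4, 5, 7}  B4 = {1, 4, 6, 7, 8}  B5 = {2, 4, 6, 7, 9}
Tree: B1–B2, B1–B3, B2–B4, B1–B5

A tree decomposition must satisfy three properties: every vertex lies in some bag; for every edge, both endpoints lie together in some bag; and for every vertex, the bags containing it form a connected subtree. Here vertex 3 appears in no bag, so the decomposition is invalid.

No — vertex 3 appears in no bag.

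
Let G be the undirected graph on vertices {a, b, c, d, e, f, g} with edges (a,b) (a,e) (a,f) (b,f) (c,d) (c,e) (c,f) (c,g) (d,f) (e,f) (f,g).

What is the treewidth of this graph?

2

A width-2 tree decomposition is:
Bags: B1 = {c, f, g}  B2 = {c, d, f}  B3 = {c, e, f}  B4 = {a, e, f}  B5 = {a, b, f}
Tree: B1–B2, B1–B3, B3–B4, B4–B5
The largest bag has 3 vertices, giving width 2; this decomposition certifies tw(G) ≤ 2. On the other hand G contains the 3-clique {c, f, g}. A clique must lie in a single bag of any decomposition, so no decomposition can have width below 2. Therefore the treewidth is 2.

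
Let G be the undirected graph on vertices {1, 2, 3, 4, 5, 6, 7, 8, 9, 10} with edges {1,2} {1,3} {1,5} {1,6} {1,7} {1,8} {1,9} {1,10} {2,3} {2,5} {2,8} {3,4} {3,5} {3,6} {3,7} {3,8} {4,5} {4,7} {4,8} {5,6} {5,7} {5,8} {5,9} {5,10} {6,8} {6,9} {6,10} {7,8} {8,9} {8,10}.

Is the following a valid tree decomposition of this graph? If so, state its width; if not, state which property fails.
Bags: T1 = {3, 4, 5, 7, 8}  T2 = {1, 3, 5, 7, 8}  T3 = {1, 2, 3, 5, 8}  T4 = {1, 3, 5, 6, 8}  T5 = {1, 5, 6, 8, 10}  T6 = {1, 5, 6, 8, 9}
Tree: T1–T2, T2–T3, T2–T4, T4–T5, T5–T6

Every vertex of G appears in some bag (union = {1, 2, 3, 4, 5, 6, 7, 8, 9, 10}); every edge is covered by a bag; and for each vertex v the set of bags containing v is connected in the bag tree. The decomposition is therefore valid. The largest bag has 5 vertices, so the width is 4.

Yes; width 4.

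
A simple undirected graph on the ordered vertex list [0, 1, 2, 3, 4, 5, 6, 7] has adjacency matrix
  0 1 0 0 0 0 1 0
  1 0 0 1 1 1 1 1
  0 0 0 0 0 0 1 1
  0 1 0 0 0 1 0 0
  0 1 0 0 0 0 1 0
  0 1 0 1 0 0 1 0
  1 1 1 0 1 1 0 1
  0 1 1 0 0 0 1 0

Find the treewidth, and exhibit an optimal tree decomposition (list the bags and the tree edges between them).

Treewidth 2.
One optimal decomposition is:
Bags: B1 = {1, 4, 6}  B2 = {1, 6, 7}  B3 = {2, 6, 7}  B4 = {1, 5, 6}  B5 = {0, 1, 6}  B6 = {1, 3, 5}
Tree: B1–B2, B2–B3, B1–B4, B1–B5, B4–B6

Every bag has size at most 3, so the width is 3 − 1 = 2 and tw(G) ≤ 2. Conversely, {1, 3, 5} is a clique of size 3, and the vertices of any clique must share a bag in every tree decomposition; so some bag has ≥ 3 vertices and tw(G) ≥ 2. Therefore the treewidth is 2.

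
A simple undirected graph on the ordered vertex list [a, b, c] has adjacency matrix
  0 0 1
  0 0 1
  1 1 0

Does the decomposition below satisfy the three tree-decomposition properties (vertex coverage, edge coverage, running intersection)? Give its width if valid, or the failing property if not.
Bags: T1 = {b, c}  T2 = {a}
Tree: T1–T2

A tree decomposition must satisfy three properties: every vertex lies in some bag; for every edge, both endpoints lie together in some bag; and for every vertex, the bags containing it form a connected subtree. Here edge (c,a) lies in no bag, so the decomposition is invalid.

No — edge (c,a) lies in no bag.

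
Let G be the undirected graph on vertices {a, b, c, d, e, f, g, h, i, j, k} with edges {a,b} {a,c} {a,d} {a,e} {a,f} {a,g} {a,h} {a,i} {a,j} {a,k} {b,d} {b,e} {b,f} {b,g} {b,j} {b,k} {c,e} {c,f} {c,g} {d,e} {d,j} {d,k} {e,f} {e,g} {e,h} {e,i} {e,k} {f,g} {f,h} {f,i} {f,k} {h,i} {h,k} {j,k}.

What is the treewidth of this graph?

4

A width-4 tree decomposition is:
Bags: B1 = {a, b, e, f, g}  B2 = {a, b, e, f, k}  B3 = {a, b, d, e, k}  B4 = {a, e, f, h, k}  B5 = {a, e, f, h, i}  B6 = {a, c, e, f, g}  B7 = {a, b, d, j, k}
Tree: B1–B2, B2–B3, B2–B4, B4–B5, B1–B6, B3–B7
Each bag holds 5 vertices, so the decomposition has width 4, which upper-bounds the treewidth. For the lower bound, the 5 vertices {a, b, d, j, k} are pairwise adjacent, and any tree decomposition puts a clique entirely inside one bag — forcing width ≥ 4. Hence tw(G) = 4 exactly.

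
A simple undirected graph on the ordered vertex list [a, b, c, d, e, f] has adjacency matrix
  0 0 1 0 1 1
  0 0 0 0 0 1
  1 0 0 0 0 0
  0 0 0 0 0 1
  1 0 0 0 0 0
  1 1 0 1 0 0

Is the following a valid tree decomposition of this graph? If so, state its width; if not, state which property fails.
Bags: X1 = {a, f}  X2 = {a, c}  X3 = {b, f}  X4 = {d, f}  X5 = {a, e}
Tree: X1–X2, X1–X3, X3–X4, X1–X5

Yes; width 1.

Every vertex of G appears in some bag (union = {a, b, c, d, e, f}); every edge is covered by a bag; and for each vertex v the set of bags containing v is connected in the bag tree. The decomposition is therefore valid. The largest bag has 2 vertices, so the width is 1.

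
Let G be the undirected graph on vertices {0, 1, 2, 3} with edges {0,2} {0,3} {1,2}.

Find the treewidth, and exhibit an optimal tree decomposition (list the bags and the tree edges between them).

Each bag holds 2 vertices, so the decomposition has width 1, which upper-bounds the treewidth. Since G has at least one edge (e.g. 1–2), it is not an edgeless graph, so tw(G) ≥ 1. Therefore the treewidth is 1.

Treewidth 1.
Bags: B1 = {1, 2}  B2 = {0, 2}  B3 = {0, 3}
Tree: B1–B2, B2–B3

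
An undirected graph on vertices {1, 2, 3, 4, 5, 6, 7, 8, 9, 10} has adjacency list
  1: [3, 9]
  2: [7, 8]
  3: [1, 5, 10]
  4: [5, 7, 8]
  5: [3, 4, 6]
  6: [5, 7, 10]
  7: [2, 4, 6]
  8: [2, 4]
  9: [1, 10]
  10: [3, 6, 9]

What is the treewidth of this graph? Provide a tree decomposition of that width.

Treewidth 2.
One such decomposition:
Bags: B1 = {1, 3, 9}  B2 = {3, 9, 10}  B3 = {3, 5, 10}  B4 = {5, 6, 10}  B5 = {4, 5, 6}  B6 = {4, 6, 7}  B7 = {4, 7, 8}  B8 = {2, 7, 8}
Tree: B1–B2, B2–B3, B3–B4, B4–B5, B5–B6, B6–B7, B7–B8

Each bag holds 3 vertices, so the decomposition has width 2, which upper-bounds the treewidth. Since 1–9–10–3–1 is a cycle in G, G is not acyclic. Forests are exactly the graphs of treewidth ≤ 1, so tw(G) ≥ 2. The upper and lower bounds meet at 2, so that is the treewidth.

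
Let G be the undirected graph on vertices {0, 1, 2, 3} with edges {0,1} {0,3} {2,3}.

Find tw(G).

A width-1 tree decomposition is:
Bags: B1 = {2, 3}  B2 = {0, 3}  B3 = {0, 1}
Tree: B1–B2, B2–B3
Every bag has size at most 2, so the width is 2 − 1 = 1 and tw(G) ≤ 1. G has an edge, so its treewidth is at least 1. The upper and lower bounds meet at 1, so that is the treewidth.

1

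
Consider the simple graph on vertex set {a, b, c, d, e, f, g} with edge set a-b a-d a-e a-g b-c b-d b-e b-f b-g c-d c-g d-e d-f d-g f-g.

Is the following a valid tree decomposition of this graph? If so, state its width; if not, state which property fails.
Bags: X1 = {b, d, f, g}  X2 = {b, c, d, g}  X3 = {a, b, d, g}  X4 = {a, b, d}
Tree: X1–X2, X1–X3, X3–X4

No — vertex e appears in no bag.

A tree decomposition must satisfy three properties: every vertex lies in some bag; for every edge, both endpoints lie together in some bag; and for every vertex, the bags containing it form a connected subtree. Here vertex e appears in no bag, so the decomposition is invalid.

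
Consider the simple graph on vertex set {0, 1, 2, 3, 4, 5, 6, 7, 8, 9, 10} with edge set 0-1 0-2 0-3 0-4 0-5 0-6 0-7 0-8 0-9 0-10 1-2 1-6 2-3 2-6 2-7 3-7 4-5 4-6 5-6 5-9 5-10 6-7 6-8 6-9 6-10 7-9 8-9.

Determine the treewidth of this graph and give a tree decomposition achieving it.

Treewidth 3.
One optimal decomposition is:
Bags: B1 = {0, 6, 7, 9}  B2 = {0, 5, 6, 9}  B3 = {0, 2, 6, 7}  B4 = {0, 6, 8, 9}  B5 = {0, 5, 6, 10}  B6 = {0, 1, 2, 6}  B7 = {0, 4, 5, 6}  B8 = {0, 2, 3, 7}
Tree: B1–B2, B1–B3, B1–B4, B2–B5, B3–B6, B5–B7, B3–B8

Each bag holds 4 vertices, so the decomposition has width 3, which upper-bounds the treewidth. On the other hand G contains the 4-clique {0, 2, 3, 7}. A clique must lie in a single bag of any decomposition, so no decomposition can have width below 3. Hence tw(G) = 3 exactly.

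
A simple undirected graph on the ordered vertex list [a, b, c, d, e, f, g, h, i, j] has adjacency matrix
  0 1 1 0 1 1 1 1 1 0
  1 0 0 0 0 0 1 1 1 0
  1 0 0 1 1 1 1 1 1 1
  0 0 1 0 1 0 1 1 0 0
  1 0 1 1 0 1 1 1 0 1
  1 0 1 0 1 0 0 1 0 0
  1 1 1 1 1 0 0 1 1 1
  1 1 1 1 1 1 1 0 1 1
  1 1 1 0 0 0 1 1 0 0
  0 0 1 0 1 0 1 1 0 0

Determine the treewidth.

4

A width-4 tree decomposition is:
Bags: B1 = {a, c, g, h, i}  B2 = {a, c, e, g, h}  B3 = {a, c, e, f, h}  B4 = {c, e, g, h, j}  B5 = {a, b, g, h, i}  B6 = {c, d, e, g, h}
Tree: B1–B2, B2–B3, B2–B4, B1–B5, B4–B6
Every bag has size at most 5, so the width is 5 − 1 = 4 and tw(G) ≤ 4. For the lower bound, the 5 vertices {c, d, e, g, h} are pairwise adjacent, and any tree decomposition puts a clique entirely inside one bag — forcing width ≥ 4. Hence tw(G) = 4 exactly.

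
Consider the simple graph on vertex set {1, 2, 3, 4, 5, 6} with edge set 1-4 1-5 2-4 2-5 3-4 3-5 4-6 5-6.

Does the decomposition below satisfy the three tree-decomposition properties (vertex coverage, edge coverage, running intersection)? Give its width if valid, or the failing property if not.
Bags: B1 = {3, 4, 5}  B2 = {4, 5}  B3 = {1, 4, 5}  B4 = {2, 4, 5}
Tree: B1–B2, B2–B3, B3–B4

No — vertex 6 appears in no bag.

A tree decomposition must satisfy three properties: every vertex lies in some bag; for every edge, both endpoints lie together in some bag; and for every vertex, the bags containing it form a connected subtree. Here vertex 6 appears in no bag, so the decomposition is invalid.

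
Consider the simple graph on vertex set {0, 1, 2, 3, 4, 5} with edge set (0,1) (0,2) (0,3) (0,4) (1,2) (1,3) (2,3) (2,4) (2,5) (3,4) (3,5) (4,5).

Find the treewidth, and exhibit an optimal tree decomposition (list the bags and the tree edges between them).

Every bag has size at most 4, so the width is 4 − 1 = 3 and tw(G) ≤ 3. On the other hand G contains the 4-clique {0, 1, 2, 3}. A clique must lie in a single bag of any decomposition, so no decomposition can have width below 3. Hence tw(G) = 3 exactly.

Treewidth 3.
Bags: B1 = {0, 1, 2, 3}  B2 = {0, 2, 3, 4}  B3 = {2, 3, 4, 5}
Tree: B1–B2, B2–B3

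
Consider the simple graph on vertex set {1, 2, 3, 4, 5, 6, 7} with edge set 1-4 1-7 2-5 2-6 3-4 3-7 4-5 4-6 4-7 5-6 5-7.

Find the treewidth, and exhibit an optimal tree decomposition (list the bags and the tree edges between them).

Each bag holds 3 vertices, so the decomposition has width 2, which upper-bounds the treewidth. On the other hand G contains the 3-clique {2, 5, 6}. A clique must lie in a single bag of any decomposition, so no decomposition can have width below 2. Hence tw(G) = 2 exactly.

Treewidth 2.
One optimal decomposition is:
Bags: B1 = {4, 5, 7}  B2 = {4, 5, 6}  B3 = {3, 4, 7}  B4 = {1, 4, 7}  B5 = {2, 5, 6}
Tree: B1–B2, B1–B3, B1–B4, B2–B5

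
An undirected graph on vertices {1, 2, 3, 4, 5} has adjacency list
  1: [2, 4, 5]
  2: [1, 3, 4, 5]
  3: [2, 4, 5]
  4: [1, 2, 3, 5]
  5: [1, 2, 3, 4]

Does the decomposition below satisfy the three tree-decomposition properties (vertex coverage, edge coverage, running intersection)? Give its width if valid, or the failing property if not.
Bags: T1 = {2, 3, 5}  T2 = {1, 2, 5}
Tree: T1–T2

A tree decomposition must satisfy three properties: every vertex lies in some bag; for every edge, both endpoints lie together in some bag; and for every vertex, the bags containing it form a connected subtree. Here vertex 4 appears in no bag, so the decomposition is invalid.

No — vertex 4 appears in no bag.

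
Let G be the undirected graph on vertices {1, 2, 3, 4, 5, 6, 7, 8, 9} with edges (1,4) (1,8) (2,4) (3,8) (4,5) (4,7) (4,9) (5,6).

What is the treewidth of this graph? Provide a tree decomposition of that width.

Treewidth 1.
One such decomposition:
Bags: B1 = {4, 5}  B2 = {1, 4}  B3 = {4, 9}  B4 = {2, 4}  B5 = {4, 7}  B6 = {1, 8}  B7 = {5, 6}  B8 = {3, 8}
Tree: B1–B2, B1–B3, B3–B4, B4–B5, B2–B6, B1–B7, B6–B8

Every bag has size at most 2, so the width is 2 − 1 = 1 and tw(G) ≤ 1. Since G has at least one edge (e.g. 4–5), it is not an edgeless graph, so tw(G) ≥ 1. Combining the bounds, tw(G) = 1.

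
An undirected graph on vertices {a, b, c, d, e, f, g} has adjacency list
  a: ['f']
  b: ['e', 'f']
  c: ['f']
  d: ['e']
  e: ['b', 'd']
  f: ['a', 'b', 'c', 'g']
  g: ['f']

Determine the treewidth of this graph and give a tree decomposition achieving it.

Each bag holds 2 vertices, so the decomposition has width 1, which upper-bounds the treewidth. Any graph with an edge has treewidth ≥ 1, and G has the edge a–f. Combining the bounds, tw(G) = 1.

Treewidth 1.
One such decomposition:
Bags: B1 = {a, f}  B2 = {c, f}  B3 = {b, f}  B4 = {b, e}  B5 = {d, e}  B6 = {f, g}
Tree: B1–B2, B2–B3, B3–B4, B4–B5, B1–B6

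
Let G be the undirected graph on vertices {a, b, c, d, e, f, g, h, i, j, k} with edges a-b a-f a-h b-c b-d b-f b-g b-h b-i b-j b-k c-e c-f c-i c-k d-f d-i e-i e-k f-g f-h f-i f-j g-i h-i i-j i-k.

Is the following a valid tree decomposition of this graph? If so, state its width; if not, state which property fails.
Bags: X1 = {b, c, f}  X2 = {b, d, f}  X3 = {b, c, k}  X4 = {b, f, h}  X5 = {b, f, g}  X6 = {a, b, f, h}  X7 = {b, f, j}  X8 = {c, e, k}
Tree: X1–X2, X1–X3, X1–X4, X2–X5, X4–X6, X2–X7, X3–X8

No — vertex i appears in no bag.

A tree decomposition must satisfy three properties: every vertex lies in some bag; for every edge, both endpoints lie together in some bag; and for every vertex, the bags containing it form a connected subtree. Here vertex i appears in no bag, so the decomposition is invalid.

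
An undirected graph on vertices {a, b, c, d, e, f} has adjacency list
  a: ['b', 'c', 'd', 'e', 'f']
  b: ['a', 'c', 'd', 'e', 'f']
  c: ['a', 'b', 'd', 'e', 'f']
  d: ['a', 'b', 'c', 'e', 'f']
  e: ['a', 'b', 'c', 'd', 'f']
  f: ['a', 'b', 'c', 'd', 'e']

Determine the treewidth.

5

A width-5 tree decomposition is:
Bags: B1 = {a, b, c, d, e, f}
Tree: (single bag)
With just one bag of size 6, the width is 6 − 1 = 5, so tw(G) ≤ 5. On the other hand G contains the 6-clique {a, b, c, d, e, f}. A clique must lie in a single bag of any decomposition, so no decomposition can have width below 5. Combining the bounds, tw(G) = 5.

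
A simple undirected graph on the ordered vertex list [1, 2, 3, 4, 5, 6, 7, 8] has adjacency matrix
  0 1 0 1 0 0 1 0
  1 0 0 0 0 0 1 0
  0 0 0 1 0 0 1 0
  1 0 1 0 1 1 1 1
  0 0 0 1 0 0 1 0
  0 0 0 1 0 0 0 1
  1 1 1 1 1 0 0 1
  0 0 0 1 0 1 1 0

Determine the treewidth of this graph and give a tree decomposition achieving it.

Each bag holds 3 vertices, so the decomposition has width 2, which upper-bounds the treewidth. On the other hand G contains the 3-clique {1, 2, 7}. A clique must lie in a single bag of any decomposition, so no decomposition can have width below 2. Combining the bounds, tw(G) = 2.

Treewidth 2.
Bags: B1 = {4, 5, 7}  B2 = {1, 4, 7}  B3 = {4, 7, 8}  B4 = {4, 6, 8}  B5 = {1, 2, 7}  B6 = {3, 4, 7}
Tree: B1–B2, B2–B3, B3–B4, B2–B5, B3–B6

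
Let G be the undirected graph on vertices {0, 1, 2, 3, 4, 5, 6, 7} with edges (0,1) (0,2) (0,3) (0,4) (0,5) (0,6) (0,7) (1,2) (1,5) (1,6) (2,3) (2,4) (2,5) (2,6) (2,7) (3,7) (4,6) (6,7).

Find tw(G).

3

A width-3 tree decomposition is:
Bags: B1 = {0, 1, 2, 6}  B2 = {0, 2, 6, 7}  B3 = {0, 2, 3, 7}  B4 = {0, 1, 2, 5}  B5 = {0, 2, 4, 6}
Tree: B1–B2, B2–B3, B1–B4, B1–B5
The largest bag has 4 vertices, giving width 3; this decomposition certifies tw(G) ≤ 3. On the other hand G contains the 4-clique {0, 2, 3, 7}. A clique must lie in a single bag of any decomposition, so no decomposition can have width below 3. Hence tw(G) = 3 exactly.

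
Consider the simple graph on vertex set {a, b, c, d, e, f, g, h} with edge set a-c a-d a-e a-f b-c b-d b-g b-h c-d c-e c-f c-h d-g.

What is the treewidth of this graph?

2

A width-2 tree decomposition is:
Bags: B1 = {b, c, d}  B2 = {a, c, d}  B3 = {a, c, f}  B4 = {b, d, g}  B5 = {a, c, e}  B6 = {b, c, h}
Tree: B1–B2, B2–B3, B1–B4, B3–B5, B1–B6
Every bag has size at most 3, so the width is 3 − 1 = 2 and tw(G) ≤ 2. On the other hand G contains the 3-clique {b, d, g}. A clique must lie in a single bag of any decomposition, so no decomposition can have width below 2. Therefore the treewidth is 2.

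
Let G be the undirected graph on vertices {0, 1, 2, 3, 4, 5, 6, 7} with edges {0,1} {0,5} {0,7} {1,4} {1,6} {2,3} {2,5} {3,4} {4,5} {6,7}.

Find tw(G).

2

A width-2 tree decomposition is:
Bags: B1 = {0, 6, 7}  B2 = {0, 1, 6}  B3 = {0, 1, 5}  B4 = {1, 4, 5}  B5 = {2, 4, 5}  B6 = {2, 3, 4}
Tree: B1–B2, B2–B3, B3–B4, B4–B5, B5–B6
Every bag has size at most 3, so the width is 3 − 1 = 2 and tw(G) ≤ 2. The edges 7–6–1–0–7 form a cycle, so G is not a tree and its treewidth is at least 2. Hence tw(G) = 2 exactly.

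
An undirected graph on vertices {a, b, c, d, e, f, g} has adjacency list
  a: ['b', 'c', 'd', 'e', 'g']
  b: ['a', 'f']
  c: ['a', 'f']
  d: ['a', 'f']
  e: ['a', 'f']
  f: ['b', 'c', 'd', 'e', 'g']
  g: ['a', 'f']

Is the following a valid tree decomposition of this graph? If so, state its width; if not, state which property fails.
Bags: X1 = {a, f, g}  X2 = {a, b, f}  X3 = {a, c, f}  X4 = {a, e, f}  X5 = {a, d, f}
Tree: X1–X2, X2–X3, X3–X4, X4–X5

Yes; width 2.

Every vertex of G appears in some bag (union = {a, b, c, d, e, f, g}); every edge is covered by a bag; and for each vertex v the set of bags containing v is connected in the bag tree. The decomposition is therefore valid. The largest bag has 3 vertices, so the width is 2.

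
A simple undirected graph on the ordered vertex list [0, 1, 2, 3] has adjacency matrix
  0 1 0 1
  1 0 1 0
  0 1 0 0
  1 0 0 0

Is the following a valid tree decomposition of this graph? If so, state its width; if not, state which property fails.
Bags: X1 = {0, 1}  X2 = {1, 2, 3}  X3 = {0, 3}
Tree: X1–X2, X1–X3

A tree decomposition must satisfy three properties: every vertex lies in some bag; for every edge, both endpoints lie together in some bag; and for every vertex, the bags containing it form a connected subtree. Here bags containing vertex 3 are not connected in the tree, so the decomposition is invalid.

No — bags containing vertex 3 are not connected in the tree.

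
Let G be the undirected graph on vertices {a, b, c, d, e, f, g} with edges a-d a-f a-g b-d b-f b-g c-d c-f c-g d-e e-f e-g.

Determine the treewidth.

A width-3 tree decomposition is:
Bags: B1 = {d, e, f, g}  B2 = {a, d, f, g}  B3 = {b, d, f, g}  B4 = {c, d, f, g}
Tree: B1–B2, B2–B3, B3–B4
The largest bag has 4 vertices, giving width 3; this decomposition certifies tw(G) ≤ 3. For the lower bound: the 4 vertex sets {d,e}, {a,g}, {f}, {b} are disjoint, each induces a connected subgraph, and every pair is joined by at least one edge of G. Contracting each set to a single vertex therefore yields K_{4} as a minor, and since treewidth is minor-monotone, tw(G) ≥ tw(K_{4}) = 3. Therefore the treewidth is 3.

3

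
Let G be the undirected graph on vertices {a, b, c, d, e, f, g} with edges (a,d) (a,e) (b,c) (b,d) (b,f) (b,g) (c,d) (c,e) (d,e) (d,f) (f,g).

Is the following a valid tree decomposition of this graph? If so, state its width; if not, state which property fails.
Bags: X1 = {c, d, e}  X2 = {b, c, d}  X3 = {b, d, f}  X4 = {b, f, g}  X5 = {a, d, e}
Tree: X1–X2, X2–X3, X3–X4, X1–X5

Yes; width 2.

Vertex coverage: the bags together contain {a, b, c, d, e, f, g}, the full vertex set. Edge coverage: each edge of G has both endpoints in at least one bag. Running intersection: for every vertex, the bags containing it form a connected subtree. All three properties hold, so this is a valid tree decomposition of width max|bag| − 1 = 2, and hence tw(G) ≤ 2.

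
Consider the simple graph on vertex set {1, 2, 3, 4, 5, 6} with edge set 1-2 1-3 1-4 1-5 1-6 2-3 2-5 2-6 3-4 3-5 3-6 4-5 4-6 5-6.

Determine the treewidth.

4

A width-4 tree decomposition is:
Bags: B1 = {1, 2, 3, 5, 6}  B2 = {1, 3, 4, 5, 6}
Tree: B1–B2
The largest bag has 5 vertices, giving width 4; this decomposition certifies tw(G) ≤ 4. Conversely, {1, 2, 3, 5, 6} is a clique of size 5, and the vertices of any clique must share a bag in every tree decomposition; so some bag has ≥ 5 vertices and tw(G) ≥ 4. Therefore the treewidth is 4.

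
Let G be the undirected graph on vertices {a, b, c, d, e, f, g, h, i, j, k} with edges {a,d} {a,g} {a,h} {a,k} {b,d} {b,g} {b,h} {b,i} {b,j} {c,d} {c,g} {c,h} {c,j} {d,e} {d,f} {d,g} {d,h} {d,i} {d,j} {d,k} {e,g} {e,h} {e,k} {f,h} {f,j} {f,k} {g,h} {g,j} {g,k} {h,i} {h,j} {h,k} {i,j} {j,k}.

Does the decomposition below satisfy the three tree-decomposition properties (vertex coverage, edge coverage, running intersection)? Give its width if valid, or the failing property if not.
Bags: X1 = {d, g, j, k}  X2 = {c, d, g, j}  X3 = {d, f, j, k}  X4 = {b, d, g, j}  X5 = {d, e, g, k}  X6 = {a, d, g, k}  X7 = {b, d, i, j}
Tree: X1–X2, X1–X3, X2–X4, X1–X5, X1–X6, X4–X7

No — vertex h appears in no bag.

A tree decomposition must satisfy three properties: every vertex lies in some bag; for every edge, both endpoints lie together in some bag; and for every vertex, the bags containing it form a connected subtree. Here vertex h appears in no bag, so the decomposition is invalid.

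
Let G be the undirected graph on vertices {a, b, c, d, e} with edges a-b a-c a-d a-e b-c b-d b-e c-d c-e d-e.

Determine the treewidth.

4

A width-4 tree decomposition is:
Bags: B1 = {a, b, c, d, e}
Tree: (single bag)
A single bag containing all 5 vertices is trivially a valid decomposition of width 4. For the lower bound, the 5 vertices {a, b, c, d, e} are pairwise adjacent, and any tree decomposition puts a clique entirely inside one bag — forcing width ≥ 4. Combining the bounds, tw(G) = 4.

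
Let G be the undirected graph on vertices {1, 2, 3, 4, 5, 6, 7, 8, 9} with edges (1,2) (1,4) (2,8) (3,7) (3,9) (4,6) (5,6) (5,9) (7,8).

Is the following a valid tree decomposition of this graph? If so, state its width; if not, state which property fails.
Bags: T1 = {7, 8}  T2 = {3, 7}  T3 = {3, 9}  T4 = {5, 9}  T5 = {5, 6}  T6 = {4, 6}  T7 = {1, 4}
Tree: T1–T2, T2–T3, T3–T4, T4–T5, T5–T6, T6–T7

A tree decomposition must satisfy three properties: every vertex lies in some bag; for every edge, both endpoints lie together in some bag; and for every vertex, the bags containing it form a connected subtree. Here vertex 2 appears in no bag, so the decomposition is invalid.

No — vertex 2 appears in no bag.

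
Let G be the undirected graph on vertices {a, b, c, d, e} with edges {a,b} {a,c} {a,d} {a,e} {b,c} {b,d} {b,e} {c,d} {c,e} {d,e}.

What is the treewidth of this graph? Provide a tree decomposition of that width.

With just one bag of size 5, the width is 5 − 1 = 4, so tw(G) ≤ 4. For the lower bound, the 5 vertices {a, b, c, d, e} are pairwise adjacent, and any tree decomposition puts a clique entirely inside one bag — forcing width ≥ 4. The upper and lower bounds meet at 4, so that is the treewidth.

Treewidth 4.
One optimal decomposition is:
Bags: B1 = {a, b, c, d, e}
Tree: (single bag)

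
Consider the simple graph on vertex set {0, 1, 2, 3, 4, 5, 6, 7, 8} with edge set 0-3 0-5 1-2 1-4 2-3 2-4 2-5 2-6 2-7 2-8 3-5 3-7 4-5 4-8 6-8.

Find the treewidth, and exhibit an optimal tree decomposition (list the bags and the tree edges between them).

The largest bag has 3 vertices, giving width 2; this decomposition certifies tw(G) ≤ 2. For the lower bound, the 3 vertices {0, 3, 5} are pairwise adjacent, and any tree decomposition puts a clique entirely inside one bag — forcing width ≥ 2. Combining the bounds, tw(G) = 2.

Treewidth 2.
Bags: B1 = {2, 3, 7}  B2 = {2, 3, 5}  B3 = {2, 4, 5}  B4 = {2, 4, 8}  B5 = {0, 3, 5}  B6 = {2, 6, 8}  B7 = {1, 2, 4}
Tree: B1–B2, B2–B3, B3–B4, B2–B5, B4–B6, B4–B7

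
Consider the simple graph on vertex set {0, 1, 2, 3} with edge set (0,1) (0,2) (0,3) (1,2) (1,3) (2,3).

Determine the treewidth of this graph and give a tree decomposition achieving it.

Treewidth 3.
One such decomposition:
Bags: B1 = {0, 1, 2, 3}
Tree: (single bag)

A single bag containing all 4 vertices is trivially a valid decomposition of width 3. For the lower bound, the 4 vertices {0, 1, 2, 3} are pairwise adjacent, and any tree decomposition puts a clique entirely inside one bag — forcing width ≥ 3. The upper and lower bounds meet at 3, so that is the treewidth.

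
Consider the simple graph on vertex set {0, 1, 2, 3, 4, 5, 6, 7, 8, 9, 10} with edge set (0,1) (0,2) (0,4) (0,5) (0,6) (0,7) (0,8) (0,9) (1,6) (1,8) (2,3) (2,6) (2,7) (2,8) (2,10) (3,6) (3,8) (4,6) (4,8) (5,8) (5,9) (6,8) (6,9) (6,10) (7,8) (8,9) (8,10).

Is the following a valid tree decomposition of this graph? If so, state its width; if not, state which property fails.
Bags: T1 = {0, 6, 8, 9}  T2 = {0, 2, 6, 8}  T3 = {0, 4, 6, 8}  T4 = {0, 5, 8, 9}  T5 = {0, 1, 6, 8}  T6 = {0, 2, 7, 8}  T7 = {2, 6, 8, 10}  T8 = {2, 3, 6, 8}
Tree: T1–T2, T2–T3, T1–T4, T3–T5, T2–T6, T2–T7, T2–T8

Every vertex of G appears in some bag (union = {0, 1, 2, 3, 4, 5, 6, 7, 8, 9, 10}); every edge is covered by a bag; and for each vertex v the set of bags containing v is connected in the bag tree. The decomposition is therefore valid. The largest bag has 4 vertices, so the width is 3.

Yes; width 3.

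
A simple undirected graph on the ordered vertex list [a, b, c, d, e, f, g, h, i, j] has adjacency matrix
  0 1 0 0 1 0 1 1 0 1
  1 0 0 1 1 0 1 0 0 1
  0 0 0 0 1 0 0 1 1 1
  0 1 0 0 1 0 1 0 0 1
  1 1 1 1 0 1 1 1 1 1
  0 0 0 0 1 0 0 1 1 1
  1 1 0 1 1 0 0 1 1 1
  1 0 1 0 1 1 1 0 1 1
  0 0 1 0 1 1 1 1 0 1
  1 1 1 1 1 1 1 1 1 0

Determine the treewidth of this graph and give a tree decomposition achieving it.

Every bag has size at most 5, so the width is 5 − 1 = 4 and tw(G) ≤ 4. For the lower bound, the 5 vertices {b, d, e, g, j} are pairwise adjacent, and any tree decomposition puts a clique entirely inside one bag — forcing width ≥ 4. Therefore the treewidth is 4.

Treewidth 4.
One optimal decomposition is:
Bags: B1 = {a, e, g, h, j}  B2 = {e, g, h, i, j}  B3 = {a, b, e, g, j}  B4 = {c, e, h, i, j}  B5 = {b, d, e, g, j}  B6 = {e, f, h, i, j}
Tree: B1–B2, B1–B3, B2–B4, B3–B5, B4–B6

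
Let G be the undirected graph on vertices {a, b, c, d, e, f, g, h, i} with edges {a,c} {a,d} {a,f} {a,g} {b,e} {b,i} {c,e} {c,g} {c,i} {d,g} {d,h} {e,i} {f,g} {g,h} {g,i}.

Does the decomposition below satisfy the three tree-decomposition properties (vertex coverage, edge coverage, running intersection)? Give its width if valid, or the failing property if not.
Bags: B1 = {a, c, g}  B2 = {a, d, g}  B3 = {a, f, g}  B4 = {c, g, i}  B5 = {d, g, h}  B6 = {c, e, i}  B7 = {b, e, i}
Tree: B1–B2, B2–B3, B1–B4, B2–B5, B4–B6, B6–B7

Yes; width 2.

Vertex coverage: the bags together contain {a, b, c, d, e, f, g, h, i}, the full vertex set. Edge coverage: each edge of G has both endpoints in at least one bag. Running intersection: for every vertex, the bags containing it form a connected subtree. All three properties hold, so this is a valid tree decomposition of width max|bag| − 1 = 2, and hence tw(G) ≤ 2.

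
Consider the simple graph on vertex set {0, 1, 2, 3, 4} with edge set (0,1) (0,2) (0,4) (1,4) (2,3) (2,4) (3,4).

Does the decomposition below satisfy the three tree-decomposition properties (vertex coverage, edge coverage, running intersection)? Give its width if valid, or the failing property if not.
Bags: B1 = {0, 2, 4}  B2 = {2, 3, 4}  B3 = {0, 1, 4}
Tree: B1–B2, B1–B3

Yes; width 2.

Every vertex of G appears in some bag (union = {0, 1, 2, 3, 4}); every edge is covered by a bag; and for each vertex v the set of bags containing v is connected in the bag tree. The decomposition is therefore valid. The largest bag has 3 vertices, so the width is 2.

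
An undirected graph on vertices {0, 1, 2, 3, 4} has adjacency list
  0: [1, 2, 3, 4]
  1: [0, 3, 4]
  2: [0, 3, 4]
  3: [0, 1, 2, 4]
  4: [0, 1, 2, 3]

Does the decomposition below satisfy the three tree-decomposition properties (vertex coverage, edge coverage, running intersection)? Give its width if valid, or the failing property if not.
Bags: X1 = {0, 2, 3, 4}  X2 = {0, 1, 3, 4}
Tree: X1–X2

Checking the three conditions: (i) the bags cover all of {0, 1, 2, 3, 4}; (ii) for each edge, some bag contains both endpoints; (iii) the bags containing any fixed vertex form a subtree. All hold, so the decomposition is valid with width 4 − 1 = 3.

Yes; width 3.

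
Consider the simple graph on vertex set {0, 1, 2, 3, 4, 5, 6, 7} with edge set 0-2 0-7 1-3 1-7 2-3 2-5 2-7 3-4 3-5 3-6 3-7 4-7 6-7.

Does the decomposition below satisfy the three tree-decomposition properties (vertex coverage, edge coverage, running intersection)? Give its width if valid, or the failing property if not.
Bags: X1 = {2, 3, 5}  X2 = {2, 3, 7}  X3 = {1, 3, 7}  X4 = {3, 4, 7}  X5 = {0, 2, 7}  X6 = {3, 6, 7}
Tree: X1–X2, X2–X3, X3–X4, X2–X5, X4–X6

Yes; width 2.

Checking the three conditions: (i) the bags cover all of {0, 1, 2, 3, 4, 5, 6, 7}; (ii) for each edge, some bag contains both endpoints; (iii) the bags containing any fixed vertex form a subtree. All hold, so the decomposition is valid with width 3 − 1 = 2.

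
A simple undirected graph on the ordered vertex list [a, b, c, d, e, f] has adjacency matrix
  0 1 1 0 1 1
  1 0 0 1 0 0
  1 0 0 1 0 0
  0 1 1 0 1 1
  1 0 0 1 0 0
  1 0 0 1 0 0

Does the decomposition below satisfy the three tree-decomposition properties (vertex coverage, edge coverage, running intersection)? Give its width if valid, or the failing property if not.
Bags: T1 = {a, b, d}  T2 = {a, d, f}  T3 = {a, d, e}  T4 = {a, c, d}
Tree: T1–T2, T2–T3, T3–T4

Checking the three conditions: (i) the bags cover all of {a, b, c, d, e, f}; (ii) for each edge, some bag contains both endpoints; (iii) the bags containing any fixed vertex form a subtree. All hold, so the decomposition is valid with width 3 − 1 = 2.

Yes; width 2.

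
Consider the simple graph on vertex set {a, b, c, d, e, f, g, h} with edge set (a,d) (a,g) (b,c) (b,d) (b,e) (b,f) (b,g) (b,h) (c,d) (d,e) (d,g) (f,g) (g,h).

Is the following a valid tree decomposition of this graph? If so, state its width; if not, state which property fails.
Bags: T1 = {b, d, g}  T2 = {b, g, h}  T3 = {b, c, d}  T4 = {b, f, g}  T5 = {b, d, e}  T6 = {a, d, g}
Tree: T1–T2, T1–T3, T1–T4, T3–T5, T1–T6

Yes; width 2.

Every vertex of G appears in some bag (union = {a, b, c, d, e, f, g, h}); every edge is covered by a bag; and for each vertex v the set of bags containing v is connected in the bag tree. The decomposition is therefore valid. The largest bag has 3 vertices, so the width is 2.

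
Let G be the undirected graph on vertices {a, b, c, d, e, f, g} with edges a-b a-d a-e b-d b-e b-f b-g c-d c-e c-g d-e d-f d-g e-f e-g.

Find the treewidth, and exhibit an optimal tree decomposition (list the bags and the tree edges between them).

Treewidth 3.
One optimal decomposition is:
Bags: B1 = {b, d, e, g}  B2 = {a, b, d, e}  B3 = {c, d, e, g}  B4 = {b, d, e, f}
Tree: B1–B2, B1–B3, B1–B4

Each bag holds 4 vertices, so the decomposition has width 3, which upper-bounds the treewidth. On the other hand G contains the 4-clique {c, d, e, g}. A clique must lie in a single bag of any decomposition, so no decomposition can have width below 3. Combining the bounds, tw(G) = 3.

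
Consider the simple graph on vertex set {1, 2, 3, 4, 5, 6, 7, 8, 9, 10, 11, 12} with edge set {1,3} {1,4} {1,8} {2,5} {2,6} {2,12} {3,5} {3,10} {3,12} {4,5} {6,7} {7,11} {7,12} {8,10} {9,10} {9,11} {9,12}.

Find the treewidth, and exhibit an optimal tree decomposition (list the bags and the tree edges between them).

Every bag has size at most 4, so the width is 4 − 1 = 3 and tw(G) ≤ 3. For the lower bound: the 4 vertex sets {6,7,11}, {9}, {12}, {2,3,5,10} are disjoint, each induces a connected subgraph, and every pair is joined by at least one edge of G. Contracting each set to a single vertex therefore yields K_{4} as a minor, and since treewidth is minor-monotone, tw(G) ≥ tw(K_{4}) = 3. Therefore the treewidth is 3.

Treewidth 3.
One such decomposition:
Bags: B1 = {6, 7, 9, 11}  B2 = {6, 7, 9, 12}  B3 = {2, 6, 9, 12}  B4 = {2, 9, 10, 12}  B5 = {2, 3, 10, 12}  B6 = {2, 3, 5, 10}  B7 = {3, 5, 8, 10}  B8 = {1, 3, 5, 8}  B9 = {1, 4, 5, 8}
Tree: B1–B2, B2–B3, B3–B4, B4–B5, B5–B6, B6–B7, B7–B8, B8–B9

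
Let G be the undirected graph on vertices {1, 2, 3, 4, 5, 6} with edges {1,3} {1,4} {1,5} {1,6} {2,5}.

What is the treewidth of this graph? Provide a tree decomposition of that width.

Each bag holds 2 vertices, so the decomposition has width 1, which upper-bounds the treewidth. Since G has at least one edge (e.g. 1–5), it is not an edgeless graph, so tw(G) ≥ 1. The upper and lower bounds meet at 1, so that is the treewidth.

Treewidth 1.
One such decomposition:
Bags: B1 = {1, 5}  B2 = {2, 5}  B3 = {1, 6}  B4 = {1, 4}  B5 = {1, 3}
Tree: B1–B2, B1–B3, B3–B4, B3–B5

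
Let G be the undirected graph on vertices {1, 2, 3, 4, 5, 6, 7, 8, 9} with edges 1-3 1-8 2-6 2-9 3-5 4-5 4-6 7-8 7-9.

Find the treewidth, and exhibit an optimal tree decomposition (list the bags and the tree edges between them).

Treewidth 2.
One optimal decomposition is:
Bags: B1 = {3, 4, 5}  B2 = {1, 3, 4}  B3 = {1, 4, 8}  B4 = {4, 7, 8}  B5 = {4, 7, 9}  B6 = {2, 4, 9}  B7 = {2, 4, 6}
Tree: B1–B2, B2–B3, B3–B4, B4–B5, B5–B6, B6–B7

Every bag has size at most 3, so the width is 3 − 1 = 2 and tw(G) ≤ 2. Since 4–5–3–1–8–7–9–2–6–4 is a cycle in G, G is not acyclic. Forests are exactly the graphs of treewidth ≤ 1, so tw(G) ≥ 2. Combining the bounds, tw(G) = 2.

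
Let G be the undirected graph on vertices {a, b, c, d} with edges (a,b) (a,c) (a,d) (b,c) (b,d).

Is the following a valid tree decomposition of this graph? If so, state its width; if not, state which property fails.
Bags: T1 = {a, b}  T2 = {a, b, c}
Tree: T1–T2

No — vertex d appears in no bag.

A tree decomposition must satisfy three properties: every vertex lies in some bag; for every edge, both endpoints lie together in some bag; and for every vertex, the bags containing it form a connected subtree. Here vertex d appears in no bag, so the decomposition is invalid.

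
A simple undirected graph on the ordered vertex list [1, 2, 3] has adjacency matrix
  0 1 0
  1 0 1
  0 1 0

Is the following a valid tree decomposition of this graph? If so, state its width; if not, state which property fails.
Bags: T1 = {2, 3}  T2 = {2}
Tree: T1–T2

No — vertex 1 appears in no bag.

A tree decomposition must satisfy three properties: every vertex lies in some bag; for every edge, both endpoints lie together in some bag; and for every vertex, the bags containing it form a connected subtree. Here vertex 1 appears in no bag, so the decomposition is invalid.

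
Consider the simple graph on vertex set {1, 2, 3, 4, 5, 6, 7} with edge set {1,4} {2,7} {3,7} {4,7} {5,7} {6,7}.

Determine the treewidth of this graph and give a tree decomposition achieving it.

Treewidth 1.
One optimal decomposition is:
Bags: B1 = {3, 7}  B2 = {6, 7}  B3 = {4, 7}  B4 = {1, 4}  B5 = {2, 7}  B6 = {5, 7}
Tree: B1–B2, B1–B3, B3–B4, B1–B5, B5–B6

Each bag holds 2 vertices, so the decomposition has width 1, which upper-bounds the treewidth. G has an edge, so its treewidth is at least 1. The upper and lower bounds meet at 1, so that is the treewidth.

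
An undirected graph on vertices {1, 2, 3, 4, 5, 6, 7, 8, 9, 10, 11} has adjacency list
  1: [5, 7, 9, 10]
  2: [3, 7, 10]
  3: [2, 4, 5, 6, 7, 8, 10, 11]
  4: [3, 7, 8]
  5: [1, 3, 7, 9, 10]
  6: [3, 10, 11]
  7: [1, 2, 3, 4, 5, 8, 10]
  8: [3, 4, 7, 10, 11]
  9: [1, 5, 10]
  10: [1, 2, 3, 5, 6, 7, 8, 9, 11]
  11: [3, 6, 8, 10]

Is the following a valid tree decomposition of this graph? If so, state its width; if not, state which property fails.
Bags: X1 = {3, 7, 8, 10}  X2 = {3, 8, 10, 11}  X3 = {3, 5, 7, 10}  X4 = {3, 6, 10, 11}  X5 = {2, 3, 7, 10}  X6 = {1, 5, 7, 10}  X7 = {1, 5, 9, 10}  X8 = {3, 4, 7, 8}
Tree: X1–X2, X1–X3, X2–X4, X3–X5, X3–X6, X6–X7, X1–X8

Yes; width 3.

Every vertex of G appears in some bag (union = {1, 2, 3, 4, 5, 6, 7, 8, 9, 10, 11}); every edge is covered by a bag; and for each vertex v the set of bags containing v is connected in the bag tree. The decomposition is therefore valid. The largest bag has 4 vertices, so the width is 3.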